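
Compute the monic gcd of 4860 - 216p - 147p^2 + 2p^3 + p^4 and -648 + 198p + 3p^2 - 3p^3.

By polynomial division,
  p^4 + 2p^3 - 147p^2 - 216p + 4860 = (-(1/3)p - 1)(-3p^3 + 3p^2 + 198p - 648) + (-78p^2 - 234p + 4212)
  -3p^3 + 3p^2 + 198p - 648 = ((1/26)p - 2/13)(-78p^2 - 234p + 4212) + (0)
Last nonzero remainder: -78p^2 - 234p + 4212. Dividing through by -78 gives the monic gcd p^2 + 3p - 54.

-54 + 3p + p^2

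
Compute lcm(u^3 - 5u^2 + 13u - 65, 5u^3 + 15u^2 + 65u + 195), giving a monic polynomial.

u^4 - 2u^3 - 2u^2 - 26u - 195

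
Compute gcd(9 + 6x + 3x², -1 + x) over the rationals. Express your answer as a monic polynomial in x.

1

Repeated division with remainder:
  3x² + 6x + 9 = (3x + 9)(x - 1) + (18)
  x - 1 = ((1/18)x - 1/18)(18) + (0)
The last nonzero remainder is the constant 18, so the polynomials are coprime and gcd = 1.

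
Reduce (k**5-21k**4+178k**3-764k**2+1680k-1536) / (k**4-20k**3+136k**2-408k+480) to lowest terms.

(k**2-11k+32)/(k-10)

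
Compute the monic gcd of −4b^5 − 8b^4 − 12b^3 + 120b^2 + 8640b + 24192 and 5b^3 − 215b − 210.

b^2 − b − 42

Euclidean algorithm in ℚ[b]:
  −4b^5 − 8b^4 − 12b^3 + 120b^2 + 8640b + 24192 = (−(4/5)b^2 − (8/5)b − 184/5)(5b^3 − 215b − 210) + (−392b^2 + 392b + 16464)
  5b^3 − 215b − 210 = (−(5/392)b − 5/392)(−392b^2 + 392b + 16464) + (0)
Last nonzero remainder: −392b^2 + 392b + 16464. Dividing through by −392 gives the monic gcd b^2 − b − 42.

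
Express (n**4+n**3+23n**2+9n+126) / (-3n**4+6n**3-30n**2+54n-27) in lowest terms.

Apply the Euclidean algorithm:
  n**4+n**3+23n**2+9n+126 = (-1/3)(-3n**4+6n**3-30n**2+54n-27) + (3n**3+13n**2+27n+117)
  -3n**4+6n**3-30n**2+54n-27 = (-n+19/3)(3n**3+13n**2+27n+117) + (-(256/3)n**2-768)
  3n**3+13n**2+27n+117 = (-(9/256)n-39/256)(-(256/3)n**2-768) + (0)
Last nonzero remainder: -(256/3)n**2-768. Dividing through by -256/3 gives the monic gcd n**2+9.
Cancel n**2+9 from numerator and denominator to get the reduced form.

(-n**2-n-14)/(3n**2-6n+3)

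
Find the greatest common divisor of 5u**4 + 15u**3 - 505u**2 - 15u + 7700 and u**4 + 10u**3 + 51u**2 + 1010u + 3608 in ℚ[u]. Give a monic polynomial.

u**2 + 15u + 44

Euclidean algorithm in ℚ[u]:
  5u**4 + 15u**3 - 505u**2 - 15u + 7700 = (5)(u**4 + 10u**3 + 51u**2 + 1010u + 3608) + (-35u**3 - 760u**2 - 5065u - 10340)
  u**4 + 10u**3 + 51u**2 + 1010u + 3608 = (-(1/35)u + 82/245)(-35u**3 - 760u**2 - 5065u - 10340) + ((7872/49)u**2 + (118080/49)u + 346368/49)
  -35u**3 - 760u**2 - 5065u - 10340 = (-(1715/7872)u - 11515/7872)((7872/49)u**2 + (118080/49)u + 346368/49) + (0)
Last nonzero remainder: (7872/49)u**2 + (118080/49)u + 346368/49. Dividing through by 7872/49 gives the monic gcd u**2 + 15u + 44.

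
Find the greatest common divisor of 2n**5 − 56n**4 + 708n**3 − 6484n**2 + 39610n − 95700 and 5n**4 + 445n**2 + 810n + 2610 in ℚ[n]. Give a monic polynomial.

n**2 − 2n + 87

Repeated division with remainder:
  2n**5 − 56n**4 + 708n**3 − 6484n**2 + 39610n − 95700 = ((2/5)n − 56/5)(5n**4 + 445n**2 + 810n + 2610) + (530n**3 − 1824n**2 + 47638n − 66468)
  5n**4 + 445n**2 + 810n + 2610 = ((1/106)n + 456/14045)(530n**3 − 1824n**2 + 47638n − 66468) + ((769734/14045)n**2 − (1539468/14045)n + 66966858/14045)
  530n**3 − 1824n**2 + 47638n − 66468 = ((3721925/384867)n − 5365190/384867)((769734/14045)n**2 − (1539468/14045)n + 66966858/14045) + (0)
Last nonzero remainder: (769734/14045)n**2 − (1539468/14045)n + 66966858/14045. Dividing through by 769734/14045 gives the monic gcd n**2 − 2n + 87.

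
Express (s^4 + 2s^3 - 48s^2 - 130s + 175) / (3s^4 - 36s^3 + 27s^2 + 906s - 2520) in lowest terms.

(s^2 + 4s - 5)/(3s^2 - 30s + 72)

Apply the Euclidean algorithm:
  s^4 + 2s^3 - 48s^2 - 130s + 175 = (1/3)(3s^4 - 36s^3 + 27s^2 + 906s - 2520) + (14s^3 - 57s^2 - 432s + 1015)
  3s^4 - 36s^3 + 27s^2 + 906s - 2520 = ((3/14)s - 333/196)(14s^3 - 57s^2 - 432s + 1015) + ((4455/196)s^2 - (4455/98)s - 22275/28)
  14s^3 - 57s^2 - 432s + 1015 = ((2744/4455)s - 5684/4455)((4455/196)s^2 - (4455/98)s - 22275/28) + (0)
Last nonzero remainder: (4455/196)s^2 - (4455/98)s - 22275/28. Dividing through by 4455/196 gives the monic gcd s^2 - 2s - 35.
Cancel s^2 - 2s - 35 from numerator and denominator to get the reduced form.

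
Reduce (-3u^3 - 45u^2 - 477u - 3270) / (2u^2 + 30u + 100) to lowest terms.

(-3u^2 - 15u - 327)/(2u + 10)

By polynomial division,
  -3u^3 - 45u^2 - 477u - 3270 = (-(3/2)u)(2u^2 + 30u + 100) + (-327u - 3270)
  2u^2 + 30u + 100 = (-(2/327)u - 10/327)(-327u - 3270) + (0)
Last nonzero remainder: -327u - 3270. Dividing through by -327 gives the monic gcd u + 10.
Cancel u + 10 from numerator and denominator to get the reduced form.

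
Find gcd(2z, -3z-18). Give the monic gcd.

By polynomial division,
  2z = (-2/3)(-3z-18) + (-12)
  -3z-18 = ((1/4)z+3/2)(-12) + (0)
The last nonzero remainder is the constant -12, so the polynomials are coprime and gcd = 1.

1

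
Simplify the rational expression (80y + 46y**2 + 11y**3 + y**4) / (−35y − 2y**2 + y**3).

(16 + 6y + y**2)/(−7 + y)

Repeated division with remainder:
  y**4 + 11y**3 + 46y**2 + 80y = (y + 13)(y**3 − 2y**2 − 35y) + (107y**2 + 535y)
  y**3 − 2y**2 − 35y = ((1/107)y − 7/107)(107y**2 + 535y) + (0)
Last nonzero remainder: 107y**2 + 535y. Dividing through by 107 gives the monic gcd y**2 + 5y.
Cancel y**2 + 5y from numerator and denominator to get the reduced form.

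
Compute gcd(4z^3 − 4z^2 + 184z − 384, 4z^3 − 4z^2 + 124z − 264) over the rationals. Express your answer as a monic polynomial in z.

Euclidean algorithm in ℚ[z]:
  4z^3 − 4z^2 + 184z − 384 = (4z^3 − 4z^2 + 124z − 264) + (60z − 120)
  4z^3 − 4z^2 + 124z − 264 = ((1/15)z^2 + (1/15)z + 11/5)(60z − 120) + (0)
Last nonzero remainder: 60z − 120. Dividing through by 60 gives the monic gcd z − 2.

z − 2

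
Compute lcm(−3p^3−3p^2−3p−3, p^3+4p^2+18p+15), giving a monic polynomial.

p^5+4p^4+19p^3+19p^2+18p+15

By polynomial division,
  −3p^3−3p^2−3p−3 = (−3)(p^3+4p^2+18p+15) + (9p^2+51p+42)
  p^3+4p^2+18p+15 = ((1/9)p−5/27)(9p^2+51p+42) + ((205/9)p+205/9)
  9p^2+51p+42 = ((81/205)p+378/205)((205/9)p+205/9) + (0)
Last nonzero remainder: (205/9)p+205/9. Dividing through by 205/9 gives the monic gcd p+1.
Then lcm(f, g) = f·g / gcd(f, g); expanding and making the result monic gives the answer.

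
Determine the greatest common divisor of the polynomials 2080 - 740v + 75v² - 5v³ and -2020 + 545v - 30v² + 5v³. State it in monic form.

By polynomial division,
  -5v³ + 75v² - 740v + 2080 = (-1)(5v³ - 30v² + 545v - 2020) + (45v² - 195v + 60)
  5v³ - 30v² + 545v - 2020 = ((1/9)v - 5/27)(45v² - 195v + 60) + ((4520/9)v - 18080/9)
  45v² - 195v + 60 = ((81/904)v - 27/904)((4520/9)v - 18080/9) + (0)
Last nonzero remainder: (4520/9)v - 18080/9. Dividing through by 4520/9 gives the monic gcd v - 4.

-4 + v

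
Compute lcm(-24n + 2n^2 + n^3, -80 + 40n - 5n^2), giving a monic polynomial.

Euclidean algorithm in ℚ[n]:
  n^3 + 2n^2 - 24n = (-(1/5)n - 2)(-5n^2 + 40n - 80) + (40n - 160)
  -5n^2 + 40n - 80 = (-(1/8)n + 1/2)(40n - 160) + (0)
Last nonzero remainder: 40n - 160. Dividing through by 40 gives the monic gcd n - 4.
Then lcm(f, g) = f·g / gcd(f, g); expanding and making the result monic gives the answer.

96n - 32n^2 - 2n^3 + n^4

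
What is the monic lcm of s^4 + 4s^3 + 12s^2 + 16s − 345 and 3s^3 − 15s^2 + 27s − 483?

s^5 − 3s^4 − 16s^3 − 68s^2 − 457s + 2415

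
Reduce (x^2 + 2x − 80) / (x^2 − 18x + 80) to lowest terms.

Apply the Euclidean algorithm:
  x^2 + 2x − 80 = (x^2 − 18x + 80) + (20x − 160)
  x^2 − 18x + 80 = ((1/20)x − 1/2)(20x − 160) + (0)
Last nonzero remainder: 20x − 160. Dividing through by 20 gives the monic gcd x − 8.
Cancel x − 8 from numerator and denominator to get the reduced form.

(x + 10)/(x − 10)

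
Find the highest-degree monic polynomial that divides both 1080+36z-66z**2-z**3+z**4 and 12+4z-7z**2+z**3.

-6+z

Apply the Euclidean algorithm:
  z**4-z**3-66z**2+36z+1080 = (z+6)(z**3-7z**2+4z+12) + (-28z**2+1008)
  z**3-7z**2+4z+12 = (-(1/28)z+1/4)(-28z**2+1008) + (40z-240)
  -28z**2+1008 = (-(7/10)z-21/5)(40z-240) + (0)
Last nonzero remainder: 40z-240. Dividing through by 40 gives the monic gcd z-6.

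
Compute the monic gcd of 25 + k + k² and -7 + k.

1

Repeated division with remainder:
  k² + k + 25 = (k + 8)(k - 7) + (81)
  k - 7 = ((1/81)k - 7/81)(81) + (0)
The last nonzero remainder is the constant 81, so the polynomials are coprime and gcd = 1.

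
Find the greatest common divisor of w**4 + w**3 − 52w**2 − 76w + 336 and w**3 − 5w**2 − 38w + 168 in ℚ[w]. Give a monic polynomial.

w**2 − w − 42

Repeated division with remainder:
  w**4 + w**3 − 52w**2 − 76w + 336 = (w + 6)(w**3 − 5w**2 − 38w + 168) + (16w**2 − 16w − 672)
  w**3 − 5w**2 − 38w + 168 = ((1/16)w − 1/4)(16w**2 − 16w − 672) + (0)
Last nonzero remainder: 16w**2 − 16w − 672. Dividing through by 16 gives the monic gcd w**2 − w − 42.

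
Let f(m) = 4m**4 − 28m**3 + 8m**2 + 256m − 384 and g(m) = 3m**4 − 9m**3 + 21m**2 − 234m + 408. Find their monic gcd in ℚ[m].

m**2 − 6m + 8

Repeated division with remainder:
  4m**4 − 28m**3 + 8m**2 + 256m − 384 = (4/3)(3m**4 − 9m**3 + 21m**2 − 234m + 408) + (−16m**3 − 20m**2 + 568m − 928)
  3m**4 − 9m**3 + 21m**2 − 234m + 408 = (−(3/16)m + 51/64)(−16m**3 − 20m**2 + 568m − 928) + ((2295/16)m**2 − (6885/8)m + 2295/2)
  −16m**3 − 20m**2 + 568m − 928 = (−(256/2295)m − 1856/2295)((2295/16)m**2 − (6885/8)m + 2295/2) + (0)
Last nonzero remainder: (2295/16)m**2 − (6885/8)m + 2295/2. Dividing through by 2295/16 gives the monic gcd m**2 − 6m + 8.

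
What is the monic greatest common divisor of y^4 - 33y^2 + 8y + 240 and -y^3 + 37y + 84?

By polynomial division,
  y^4 - 33y^2 + 8y + 240 = (-y)(-y^3 + 37y + 84) + (4y^2 + 92y + 240)
  -y^3 + 37y + 84 = (-(1/4)y + 23/4)(4y^2 + 92y + 240) + (-432y - 1296)
  4y^2 + 92y + 240 = (-(1/108)y - 5/27)(-432y - 1296) + (0)
Last nonzero remainder: -432y - 1296. Dividing through by -432 gives the monic gcd y + 3.

y + 3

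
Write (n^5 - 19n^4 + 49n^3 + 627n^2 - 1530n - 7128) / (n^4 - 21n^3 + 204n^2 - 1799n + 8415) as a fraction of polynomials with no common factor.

Repeated division with remainder:
  n^5 - 19n^4 + 49n^3 + 627n^2 - 1530n - 7128 = (n + 2)(n^4 - 21n^3 + 204n^2 - 1799n + 8415) + (-113n^3 + 2018n^2 - 6347n - 23958)
  n^4 - 21n^3 + 204n^2 - 1799n + 8415 = (-(1/113)n + 355/12769)(-113n^3 + 2018n^2 - 6347n - 23958) + ((1171275/12769)n^2 - (23425500/12769)n + 115956225/12769)
  -113n^3 + 2018n^2 - 6347n - 23958 = (-(1442897/1171275)n - 3090098/1171275)((1171275/12769)n^2 - (23425500/12769)n + 115956225/12769) + (0)
Last nonzero remainder: (1171275/12769)n^2 - (23425500/12769)n + 115956225/12769. Dividing through by 1171275/12769 gives the monic gcd n^2 - 20n + 99.
Cancel n^2 - 20n + 99 from numerator and denominator to get the reduced form.

(n^3 + n^2 - 30n - 72)/(n^2 - n + 85)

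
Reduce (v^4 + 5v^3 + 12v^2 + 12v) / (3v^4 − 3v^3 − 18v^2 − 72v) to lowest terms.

(v + 2)/(3v − 12)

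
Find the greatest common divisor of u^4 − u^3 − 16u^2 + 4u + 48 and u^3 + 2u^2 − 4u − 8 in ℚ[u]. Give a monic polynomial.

By polynomial division,
  u^4 − u^3 − 16u^2 + 4u + 48 = (u − 3)(u^3 + 2u^2 − 4u − 8) + (−6u^2 + 24)
  u^3 + 2u^2 − 4u − 8 = (−(1/6)u − 1/3)(−6u^2 + 24) + (0)
Last nonzero remainder: −6u^2 + 24. Dividing through by −6 gives the monic gcd u^2 − 4.

u^2 − 4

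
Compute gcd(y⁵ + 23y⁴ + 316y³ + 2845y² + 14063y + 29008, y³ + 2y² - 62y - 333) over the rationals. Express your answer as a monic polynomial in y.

Euclidean algorithm in ℚ[y]:
  y⁵ + 23y⁴ + 316y³ + 2845y² + 14063y + 29008 = (y² + 21y + 336)(y³ + 2y² - 62y - 333) + (3808y² + 41888y + 140896)
  y³ + 2y² - 62y - 333 = ((1/3808)y - 9/3808)(3808y² + 41888y + 140896) + (0)
Last nonzero remainder: 3808y² + 41888y + 140896. Dividing through by 3808 gives the monic gcd y² + 11y + 37.

y² + 11y + 37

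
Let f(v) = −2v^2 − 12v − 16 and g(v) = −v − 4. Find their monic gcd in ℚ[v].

v + 4

Repeated division with remainder:
  −2v^2 − 12v − 16 = (2v + 4)(−v − 4) + (0)
Last nonzero remainder: −v − 4. Dividing through by −1 gives the monic gcd v + 4.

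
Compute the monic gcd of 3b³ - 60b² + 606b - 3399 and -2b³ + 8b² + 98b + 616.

Repeated division with remainder:
  3b³ - 60b² + 606b - 3399 = (-3/2)(-2b³ + 8b² + 98b + 616) + (-48b² + 753b - 2475)
  -2b³ + 8b² + 98b + 616 = ((1/24)b + 187/384)(-48b² + 753b - 2475) + (-(21193/128)b + 233123/128)
  -48b² + 753b - 2475 = ((6144/21193)b - 28800/21193)(-(21193/128)b + 233123/128) + (0)
Last nonzero remainder: -(21193/128)b + 233123/128. Dividing through by -21193/128 gives the monic gcd b - 11.

b - 11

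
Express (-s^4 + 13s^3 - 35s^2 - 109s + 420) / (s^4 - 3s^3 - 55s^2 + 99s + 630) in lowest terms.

Repeated division with remainder:
  -s^4 + 13s^3 - 35s^2 - 109s + 420 = (-1)(s^4 - 3s^3 - 55s^2 + 99s + 630) + (10s^3 - 90s^2 - 10s + 1050)
  s^4 - 3s^3 - 55s^2 + 99s + 630 = ((1/10)s + 3/5)(10s^3 - 90s^2 - 10s + 1050) + (0)
Last nonzero remainder: 10s^3 - 90s^2 - 10s + 1050. Dividing through by 10 gives the monic gcd s^3 - 9s^2 - s + 105.
Cancel s^3 - 9s^2 - s + 105 from numerator and denominator to get the reduced form.

(-s + 4)/(s + 6)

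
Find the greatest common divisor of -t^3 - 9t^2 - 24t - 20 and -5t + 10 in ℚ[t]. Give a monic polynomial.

By polynomial division,
  -t^3 - 9t^2 - 24t - 20 = ((1/5)t^2 + (11/5)t + 46/5)(-5t + 10) + (-112)
  -5t + 10 = ((5/112)t - 5/56)(-112) + (0)
The last nonzero remainder is the constant -112, so the polynomials are coprime and gcd = 1.

1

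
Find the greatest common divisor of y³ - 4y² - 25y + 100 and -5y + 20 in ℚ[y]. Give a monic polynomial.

y - 4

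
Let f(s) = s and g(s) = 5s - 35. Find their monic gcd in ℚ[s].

1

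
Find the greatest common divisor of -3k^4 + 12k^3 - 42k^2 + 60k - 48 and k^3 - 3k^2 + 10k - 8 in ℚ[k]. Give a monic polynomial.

k^2 - 2k + 8

Euclidean algorithm in ℚ[k]:
  -3k^4 + 12k^3 - 42k^2 + 60k - 48 = (-3k + 3)(k^3 - 3k^2 + 10k - 8) + (-3k^2 + 6k - 24)
  k^3 - 3k^2 + 10k - 8 = (-(1/3)k + 1/3)(-3k^2 + 6k - 24) + (0)
Last nonzero remainder: -3k^2 + 6k - 24. Dividing through by -3 gives the monic gcd k^2 - 2k + 8.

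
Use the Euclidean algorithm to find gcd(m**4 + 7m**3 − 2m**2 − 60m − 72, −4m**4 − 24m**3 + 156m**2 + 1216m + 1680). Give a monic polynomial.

m**2 + 8m + 12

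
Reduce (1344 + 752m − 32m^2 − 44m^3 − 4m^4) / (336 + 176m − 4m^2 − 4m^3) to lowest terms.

Euclidean algorithm in ℚ[m]:
  −4m^4 − 44m^3 − 32m^2 + 752m + 1344 = (m + 10)(−4m^3 − 4m^2 + 176m + 336) + (−168m^2 − 1344m − 2016)
  −4m^3 − 4m^2 + 176m + 336 = ((1/42)m − 1/6)(−168m^2 − 1344m − 2016) + (0)
Last nonzero remainder: −168m^2 − 1344m − 2016. Dividing through by −168 gives the monic gcd m^2 + 8m + 12.
Cancel m^2 + 8m + 12 from numerator and denominator to get the reduced form.

(−28 + 3m + m^2)/(−7 + m)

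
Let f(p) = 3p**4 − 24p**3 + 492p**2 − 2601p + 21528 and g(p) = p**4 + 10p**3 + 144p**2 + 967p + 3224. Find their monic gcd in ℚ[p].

Repeated division with remainder:
  3p**4 − 24p**3 + 492p**2 − 2601p + 21528 = (3)(p**4 + 10p**3 + 144p**2 + 967p + 3224) + (−54p**3 + 60p**2 − 5502p + 11856)
  p**4 + 10p**3 + 144p**2 + 967p + 3224 = (−(1/54)p − 50/243)(−54p**3 + 60p**2 − 5502p + 11856) + ((4411/81)p**2 + (4411/81)p + 458744/81)
  −54p**3 + 60p**2 − 5502p + 11856 = (−(4374/4411)p + 9234/4411)((4411/81)p**2 + (4411/81)p + 458744/81) + (0)
Last nonzero remainder: (4411/81)p**2 + (4411/81)p + 458744/81. Dividing through by 4411/81 gives the monic gcd p**2 + p + 104.

p**2 + p + 104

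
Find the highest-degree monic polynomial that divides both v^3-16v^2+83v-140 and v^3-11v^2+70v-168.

v-4

Euclidean algorithm in ℚ[v]:
  v^3-16v^2+83v-140 = (v^3-11v^2+70v-168) + (-5v^2+13v+28)
  v^3-11v^2+70v-168 = (-(1/5)v+42/25)(-5v^2+13v+28) + ((1344/25)v-5376/25)
  -5v^2+13v+28 = (-(125/1344)v-25/192)((1344/25)v-5376/25) + (0)
Last nonzero remainder: (1344/25)v-5376/25. Dividing through by 1344/25 gives the monic gcd v-4.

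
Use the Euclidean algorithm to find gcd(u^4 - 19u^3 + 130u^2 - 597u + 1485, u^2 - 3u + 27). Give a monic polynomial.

Repeated division with remainder:
  u^4 - 19u^3 + 130u^2 - 597u + 1485 = (u^2 - 16u + 55)(u^2 - 3u + 27) + (0)
The last nonzero remainder u^2 - 3u + 27 is already monic.

u^2 - 3u + 27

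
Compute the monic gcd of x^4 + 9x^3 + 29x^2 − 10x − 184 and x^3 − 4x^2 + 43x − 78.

x − 2

Euclidean algorithm in ℚ[x]:
  x^4 + 9x^3 + 29x^2 − 10x − 184 = (x + 13)(x^3 − 4x^2 + 43x − 78) + (38x^2 − 491x + 830)
  x^3 − 4x^2 + 43x − 78 = ((1/38)x + 339/1444)(38x^2 − 491x + 830) + ((197001/1444)x − 197001/722)
  38x^2 − 491x + 830 = ((54872/197001)x − 599260/197001)((197001/1444)x − 197001/722) + (0)
Last nonzero remainder: (197001/1444)x − 197001/722. Dividing through by 197001/1444 gives the monic gcd x − 2.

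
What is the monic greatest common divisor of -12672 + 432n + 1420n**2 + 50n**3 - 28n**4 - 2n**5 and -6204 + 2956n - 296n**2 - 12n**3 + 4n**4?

-33 + 8n + n**2

Apply the Euclidean algorithm:
  -2n**5 - 28n**4 + 50n**3 + 1420n**2 + 432n - 12672 = (-(1/2)n - 17/2)(4n**4 - 12n**3 - 296n**2 + 2956n - 6204) + (-200n**3 + 382n**2 + 22456n - 65406)
  4n**4 - 12n**3 - 296n**2 + 2956n - 6204 = (-(1/50)n + 109/5000)(-200n**3 + 382n**2 + 22456n - 65406) + ((361981/2500)n**2 + (723962/625)n - 11945373/2500)
  -200n**3 + 382n**2 + 22456n - 65406 = (-(500000/361981)n + 4955000/361981)((361981/2500)n**2 + (723962/625)n - 11945373/2500) + (0)
Last nonzero remainder: (361981/2500)n**2 + (723962/625)n - 11945373/2500. Dividing through by 361981/2500 gives the monic gcd n**2 + 8n - 33.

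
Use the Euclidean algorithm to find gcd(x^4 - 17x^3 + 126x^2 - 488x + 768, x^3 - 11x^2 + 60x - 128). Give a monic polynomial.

x^3 - 11x^2 + 60x - 128

Euclidean algorithm in ℚ[x]:
  x^4 - 17x^3 + 126x^2 - 488x + 768 = (x - 6)(x^3 - 11x^2 + 60x - 128) + (0)
The last nonzero remainder x^3 - 11x^2 + 60x - 128 is already monic.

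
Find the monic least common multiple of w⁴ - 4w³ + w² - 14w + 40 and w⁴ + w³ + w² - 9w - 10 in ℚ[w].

Apply the Euclidean algorithm:
  w⁴ - 4w³ + w² - 14w + 40 = (w⁴ + w³ + w² - 9w - 10) + (-5w³ - 5w + 50)
  w⁴ + w³ + w² - 9w - 10 = (-(1/5)w - 1/5)(-5w³ - 5w + 50) + (0)
Last nonzero remainder: -5w³ - 5w + 50. Dividing through by -5 gives the monic gcd w³ + w - 10.
Then lcm(f, g) = f·g / gcd(f, g); expanding and making the result monic gives the answer.

w⁵ - 3w⁴ - 3w³ - 13w² + 26w + 40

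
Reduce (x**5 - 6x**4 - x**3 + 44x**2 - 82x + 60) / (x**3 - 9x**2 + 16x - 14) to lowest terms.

(x**3 - 4x**2 - 11x + 30)/(x - 7)

Repeated division with remainder:
  x**5 - 6x**4 - x**3 + 44x**2 - 82x + 60 = (x**2 + 3x + 10)(x**3 - 9x**2 + 16x - 14) + (100x**2 - 200x + 200)
  x**3 - 9x**2 + 16x - 14 = ((1/100)x - 7/100)(100x**2 - 200x + 200) + (0)
Last nonzero remainder: 100x**2 - 200x + 200. Dividing through by 100 gives the monic gcd x**2 - 2x + 2.
Cancel x**2 - 2x + 2 from numerator and denominator to get the reduced form.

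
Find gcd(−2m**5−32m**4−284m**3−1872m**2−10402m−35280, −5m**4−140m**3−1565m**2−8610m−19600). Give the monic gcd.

By polynomial division,
  −2m**5−32m**4−284m**3−1872m**2−10402m−35280 = ((2/5)m−24/5)(−5m**4−140m**3−1565m**2−8610m−19600) + (−330m**3−5940m**2−43890m−129360)
  −5m**4−140m**3−1565m**2−8610m−19600 = ((1/66)m+5/33)(−330m**3−5940m**2−43890m−129360) + (0)
Last nonzero remainder: −330m**3−5940m**2−43890m−129360. Dividing through by −330 gives the monic gcd m**3+18m**2+133m+392.

m**3+18m**2+133m+392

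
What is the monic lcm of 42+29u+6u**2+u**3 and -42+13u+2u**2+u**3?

By polynomial division,
  u**3+6u**2+29u+42 = (u**3+2u**2+13u-42) + (4u**2+16u+84)
  u**3+2u**2+13u-42 = ((1/4)u-1/2)(4u**2+16u+84) + (0)
Last nonzero remainder: 4u**2+16u+84. Dividing through by 4 gives the monic gcd u**2+4u+21.
Then lcm(f, g) = f·g / gcd(f, g); expanding and making the result monic gives the answer.

-84-16u+17u**2+4u**3+u**4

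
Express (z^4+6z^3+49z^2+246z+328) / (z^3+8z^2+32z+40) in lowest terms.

Apply the Euclidean algorithm:
  z^4+6z^3+49z^2+246z+328 = (z-2)(z^3+8z^2+32z+40) + (33z^2+270z+408)
  z^3+8z^2+32z+40 = ((1/33)z-2/363)(33z^2+270z+408) + ((2556/121)z+5112/121)
  33z^2+270z+408 = ((1331/852)z+2057/213)((2556/121)z+5112/121) + (0)
Last nonzero remainder: (2556/121)z+5112/121. Dividing through by 2556/121 gives the monic gcd z+2.
Cancel z+2 from numerator and denominator to get the reduced form.

(z^3+4z^2+41z+164)/(z^2+6z+20)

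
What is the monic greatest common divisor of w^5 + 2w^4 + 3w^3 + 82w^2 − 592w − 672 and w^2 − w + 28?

w^2 − w + 28

Apply the Euclidean algorithm:
  w^5 + 2w^4 + 3w^3 + 82w^2 − 592w − 672 = (w^3 + 3w^2 − 22w − 24)(w^2 − w + 28) + (0)
The last nonzero remainder w^2 − w + 28 is already monic.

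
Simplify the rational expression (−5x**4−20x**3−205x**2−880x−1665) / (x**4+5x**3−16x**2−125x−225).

(−5x**2+5x−185)/(x**2−25)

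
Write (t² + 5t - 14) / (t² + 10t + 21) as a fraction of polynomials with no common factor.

Apply the Euclidean algorithm:
  t² + 5t - 14 = (t² + 10t + 21) + (-5t - 35)
  t² + 10t + 21 = (-(1/5)t - 3/5)(-5t - 35) + (0)
Last nonzero remainder: -5t - 35. Dividing through by -5 gives the monic gcd t + 7.
Cancel t + 7 from numerator and denominator to get the reduced form.

(t - 2)/(t + 3)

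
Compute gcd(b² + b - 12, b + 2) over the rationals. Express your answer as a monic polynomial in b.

By polynomial division,
  b² + b - 12 = (b - 1)(b + 2) + (-10)
  b + 2 = (-(1/10)b - 1/5)(-10) + (0)
The last nonzero remainder is the constant -10, so the polynomials are coprime and gcd = 1.

1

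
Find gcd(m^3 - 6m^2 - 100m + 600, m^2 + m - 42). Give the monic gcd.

m - 6

Euclidean algorithm in ℚ[m]:
  m^3 - 6m^2 - 100m + 600 = (m - 7)(m^2 + m - 42) + (-51m + 306)
  m^2 + m - 42 = (-(1/51)m - 7/51)(-51m + 306) + (0)
Last nonzero remainder: -51m + 306. Dividing through by -51 gives the monic gcd m - 6.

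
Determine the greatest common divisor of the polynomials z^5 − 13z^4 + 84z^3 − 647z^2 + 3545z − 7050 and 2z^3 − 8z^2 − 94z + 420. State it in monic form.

Apply the Euclidean algorithm:
  z^5 − 13z^4 + 84z^3 − 647z^2 + 3545z − 7050 = ((1/2)z^2 − (9/2)z + 95/2)(2z^3 − 8z^2 − 94z + 420) + (−900z^2 + 9900z − 27000)
  2z^3 − 8z^2 − 94z + 420 = (−(1/450)z − 7/450)(−900z^2 + 9900z − 27000) + (0)
Last nonzero remainder: −900z^2 + 9900z − 27000. Dividing through by −900 gives the monic gcd z^2 − 11z + 30.

z^2 − 11z + 30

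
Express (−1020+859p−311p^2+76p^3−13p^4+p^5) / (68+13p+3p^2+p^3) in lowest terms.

(−60+47p−12p^2+p^3)/(4+p)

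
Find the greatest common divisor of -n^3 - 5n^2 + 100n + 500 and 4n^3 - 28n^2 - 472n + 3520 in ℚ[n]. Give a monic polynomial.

By polynomial division,
  -n^3 - 5n^2 + 100n + 500 = (-1/4)(4n^3 - 28n^2 - 472n + 3520) + (-12n^2 - 18n + 1380)
  4n^3 - 28n^2 - 472n + 3520 = (-(1/3)n + 17/6)(-12n^2 - 18n + 1380) + (39n - 390)
  -12n^2 - 18n + 1380 = (-(4/13)n - 46/13)(39n - 390) + (0)
Last nonzero remainder: 39n - 390. Dividing through by 39 gives the monic gcd n - 10.

n - 10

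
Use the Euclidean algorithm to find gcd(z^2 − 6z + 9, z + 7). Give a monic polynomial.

1

Repeated division with remainder:
  z^2 − 6z + 9 = (z − 13)(z + 7) + (100)
  z + 7 = ((1/100)z + 7/100)(100) + (0)
The last nonzero remainder is the constant 100, so the polynomials are coprime and gcd = 1.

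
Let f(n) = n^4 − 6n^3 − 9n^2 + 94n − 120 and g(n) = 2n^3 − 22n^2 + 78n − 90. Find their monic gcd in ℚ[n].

n^2 − 8n + 15

Repeated division with remainder:
  n^4 − 6n^3 − 9n^2 + 94n − 120 = ((1/2)n + 5/2)(2n^3 − 22n^2 + 78n − 90) + (7n^2 − 56n + 105)
  2n^3 − 22n^2 + 78n − 90 = ((2/7)n − 6/7)(7n^2 − 56n + 105) + (0)
Last nonzero remainder: 7n^2 − 56n + 105. Dividing through by 7 gives the monic gcd n^2 − 8n + 15.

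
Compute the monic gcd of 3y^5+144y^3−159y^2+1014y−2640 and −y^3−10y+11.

Apply the Euclidean algorithm:
  3y^5+144y^3−159y^2+1014y−2640 = (−3y^2−114)(−y^3−10y+11) + (−126y^2−126y−1386)
  −y^3−10y+11 = ((1/126)y−1/126)(−126y^2−126y−1386) + (0)
Last nonzero remainder: −126y^2−126y−1386. Dividing through by −126 gives the monic gcd y^2+y+11.

y^2+y+11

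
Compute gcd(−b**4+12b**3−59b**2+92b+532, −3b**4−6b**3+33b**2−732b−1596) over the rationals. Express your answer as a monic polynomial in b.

Apply the Euclidean algorithm:
  −b**4+12b**3−59b**2+92b+532 = (1/3)(−3b**4−6b**3+33b**2−732b−1596) + (14b**3−70b**2+336b+1064)
  −3b**4−6b**3+33b**2−732b−1596 = (−(3/14)b−3/2)(14b**3−70b**2+336b+1064) + (0)
Last nonzero remainder: 14b**3−70b**2+336b+1064. Dividing through by 14 gives the monic gcd b**3−5b**2+24b+76.

b**3−5b**2+24b+76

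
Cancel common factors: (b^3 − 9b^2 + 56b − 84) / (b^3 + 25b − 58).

(b^2 − 7b + 42)/(b^2 + 2b + 29)

By polynomial division,
  b^3 − 9b^2 + 56b − 84 = (b^3 + 25b − 58) + (−9b^2 + 31b − 26)
  b^3 + 25b − 58 = (−(1/9)b − 31/81)(−9b^2 + 31b − 26) + ((2752/81)b − 5504/81)
  −9b^2 + 31b − 26 = (−(729/2752)b + 1053/2752)((2752/81)b − 5504/81) + (0)
Last nonzero remainder: (2752/81)b − 5504/81. Dividing through by 2752/81 gives the monic gcd b − 2.
Cancel b − 2 from numerator and denominator to get the reduced form.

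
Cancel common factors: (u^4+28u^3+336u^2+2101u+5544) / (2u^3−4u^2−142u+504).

(u^3+19u^2+165u+616)/(2u^2−22u+56)

Repeated division with remainder:
  u^4+28u^3+336u^2+2101u+5544 = ((1/2)u+15)(2u^3−4u^2−142u+504) + (467u^2+3979u−2016)
  2u^3−4u^2−142u+504 = ((2/467)u−9826/218089)(467u^2+3979u−2016) + ((10011960/218089)u+90107640/218089)
  467u^2+3979u−2016 = ((101847563/10011960)u−872356/178785)((10011960/218089)u+90107640/218089) + (0)
Last nonzero remainder: (10011960/218089)u+90107640/218089. Dividing through by 10011960/218089 gives the monic gcd u+9.
Cancel u+9 from numerator and denominator to get the reduced form.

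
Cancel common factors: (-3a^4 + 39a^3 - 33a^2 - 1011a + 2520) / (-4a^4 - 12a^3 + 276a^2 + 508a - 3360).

(3a - 24)/(4a + 32)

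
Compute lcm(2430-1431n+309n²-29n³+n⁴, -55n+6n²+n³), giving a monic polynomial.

26730n-13311n²+1968n³-10n⁴-18n⁵+n⁶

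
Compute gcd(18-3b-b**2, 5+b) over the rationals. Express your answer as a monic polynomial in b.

Repeated division with remainder:
  -b**2-3b+18 = (-b+2)(b+5) + (8)
  b+5 = ((1/8)b+5/8)(8) + (0)
The last nonzero remainder is the constant 8, so the polynomials are coprime and gcd = 1.

1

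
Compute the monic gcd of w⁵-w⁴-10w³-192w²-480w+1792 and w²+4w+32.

w²+4w+32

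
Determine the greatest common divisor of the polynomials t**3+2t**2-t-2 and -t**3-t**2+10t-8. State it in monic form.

By polynomial division,
  t**3+2t**2-t-2 = (-1)(-t**3-t**2+10t-8) + (t**2+9t-10)
  -t**3-t**2+10t-8 = (-t+8)(t**2+9t-10) + (-72t+72)
  t**2+9t-10 = (-(1/72)t-5/36)(-72t+72) + (0)
Last nonzero remainder: -72t+72. Dividing through by -72 gives the monic gcd t-1.

t-1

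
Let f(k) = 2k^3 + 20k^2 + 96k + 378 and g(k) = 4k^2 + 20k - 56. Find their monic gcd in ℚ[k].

k + 7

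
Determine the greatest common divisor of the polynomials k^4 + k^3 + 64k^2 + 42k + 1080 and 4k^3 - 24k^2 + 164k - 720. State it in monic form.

Apply the Euclidean algorithm:
  k^4 + k^3 + 64k^2 + 42k + 1080 = ((1/4)k + 7/4)(4k^3 - 24k^2 + 164k - 720) + (65k^2 - 65k + 2340)
  4k^3 - 24k^2 + 164k - 720 = ((4/65)k - 4/13)(65k^2 - 65k + 2340) + (0)
Last nonzero remainder: 65k^2 - 65k + 2340. Dividing through by 65 gives the monic gcd k^2 - k + 36.

k^2 - k + 36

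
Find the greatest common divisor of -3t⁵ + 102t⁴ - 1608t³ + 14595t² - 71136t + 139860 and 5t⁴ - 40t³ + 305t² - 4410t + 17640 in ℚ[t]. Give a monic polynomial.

By polynomial division,
  -3t⁵ + 102t⁴ - 1608t³ + 14595t² - 71136t + 139860 = (-(3/5)t + 78/5)(5t⁴ - 40t³ + 305t² - 4410t + 17640) + (-801t³ + 7191t² + 8244t - 135324)
  5t⁴ - 40t³ + 305t² - 4410t + 17640 = (-(5/801)t - 145/23763)(-801t³ + 7191t² + 8244t - 135324) + ((3171090/7921)t² - (41224170/7921)t + 133185780/7921)
  -801t³ + 7191t² + 8244t - 135324 = (-(2114907/1057030)t - 4253577/528515)((3171090/7921)t² - (41224170/7921)t + 133185780/7921) + (0)
Last nonzero remainder: (3171090/7921)t² - (41224170/7921)t + 133185780/7921. Dividing through by 3171090/7921 gives the monic gcd t² - 13t + 42.

t² - 13t + 42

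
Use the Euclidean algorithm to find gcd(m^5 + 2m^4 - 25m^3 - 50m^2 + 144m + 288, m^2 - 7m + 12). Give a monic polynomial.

m^2 - 7m + 12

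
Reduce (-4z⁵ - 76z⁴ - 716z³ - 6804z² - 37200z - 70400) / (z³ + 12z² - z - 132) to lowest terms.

(-4z³ - 16z² - 300z - 1600)/(z - 3)

Euclidean algorithm in ℚ[z]:
  -4z⁵ - 76z⁴ - 716z³ - 6804z² - 37200z - 70400 = (-4z² - 28z - 384)(z³ + 12z² - z - 132) + (-2752z² - 41280z - 121088)
  z³ + 12z² - z - 132 = (-(1/2752)z + 3/2752)(-2752z² - 41280z - 121088) + (0)
Last nonzero remainder: -2752z² - 41280z - 121088. Dividing through by -2752 gives the monic gcd z² + 15z + 44.
Cancel z² + 15z + 44 from numerator and denominator to get the reduced form.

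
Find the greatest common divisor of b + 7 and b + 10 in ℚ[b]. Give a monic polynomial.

By polynomial division,
  b + 7 = (b + 10) + (−3)
  b + 10 = (−(1/3)b − 10/3)(−3) + (0)
The last nonzero remainder is the constant −3, so the polynomials are coprime and gcd = 1.

1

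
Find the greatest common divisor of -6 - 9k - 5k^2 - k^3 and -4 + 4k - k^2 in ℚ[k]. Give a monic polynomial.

Apply the Euclidean algorithm:
  -k^3 - 5k^2 - 9k - 6 = (k + 9)(-k^2 + 4k - 4) + (-41k + 30)
  -k^2 + 4k - 4 = ((1/41)k - 134/1681)(-41k + 30) + (-2704/1681)
  -41k + 30 = ((68921/2704)k - 25215/1352)(-2704/1681) + (0)
The last nonzero remainder is the constant -2704/1681, so the polynomials are coprime and gcd = 1.

1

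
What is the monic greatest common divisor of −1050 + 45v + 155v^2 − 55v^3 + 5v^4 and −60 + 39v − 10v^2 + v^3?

Apply the Euclidean algorithm:
  5v^4 − 55v^3 + 155v^2 + 45v − 1050 = (5v − 5)(v^3 − 10v^2 + 39v − 60) + (−90v^2 + 540v − 1350)
  v^3 − 10v^2 + 39v − 60 = (−(1/90)v + 2/45)(−90v^2 + 540v − 1350) + (0)
Last nonzero remainder: −90v^2 + 540v − 1350. Dividing through by −90 gives the monic gcd v^2 − 6v + 15.

15 − 6v + v^2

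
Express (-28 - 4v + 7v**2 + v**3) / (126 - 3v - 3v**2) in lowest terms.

(4 - v**2)/(-18 + 3v)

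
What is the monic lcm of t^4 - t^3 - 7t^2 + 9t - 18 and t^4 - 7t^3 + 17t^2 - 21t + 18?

t^5 - 4t^4 - 4t^3 + 30t^2 - 45t + 54

Apply the Euclidean algorithm:
  t^4 - t^3 - 7t^2 + 9t - 18 = (t^4 - 7t^3 + 17t^2 - 21t + 18) + (6t^3 - 24t^2 + 30t - 36)
  t^4 - 7t^3 + 17t^2 - 21t + 18 = ((1/6)t - 1/2)(6t^3 - 24t^2 + 30t - 36) + (0)
Last nonzero remainder: 6t^3 - 24t^2 + 30t - 36. Dividing through by 6 gives the monic gcd t^3 - 4t^2 + 5t - 6.
Then lcm(f, g) = f·g / gcd(f, g); expanding and making the result monic gives the answer.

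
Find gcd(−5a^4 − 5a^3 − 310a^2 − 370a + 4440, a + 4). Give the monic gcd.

a + 4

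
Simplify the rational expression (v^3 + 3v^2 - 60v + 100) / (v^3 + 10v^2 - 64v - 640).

(v^2 - 7v + 10)/(v^2 - 64)

Euclidean algorithm in ℚ[v]:
  v^3 + 3v^2 - 60v + 100 = (v^3 + 10v^2 - 64v - 640) + (-7v^2 + 4v + 740)
  v^3 + 10v^2 - 64v - 640 = (-(1/7)v - 74/49)(-7v^2 + 4v + 740) + ((2340/49)v + 23400/49)
  -7v^2 + 4v + 740 = (-(343/2340)v + 1813/1170)((2340/49)v + 23400/49) + (0)
Last nonzero remainder: (2340/49)v + 23400/49. Dividing through by 2340/49 gives the monic gcd v + 10.
Cancel v + 10 from numerator and denominator to get the reduced form.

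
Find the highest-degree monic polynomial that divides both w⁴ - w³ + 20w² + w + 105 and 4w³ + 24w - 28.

Apply the Euclidean algorithm:
  w⁴ - w³ + 20w² + w + 105 = ((1/4)w - 1/4)(4w³ + 24w - 28) + (14w² + 14w + 98)
  4w³ + 24w - 28 = ((2/7)w - 2/7)(14w² + 14w + 98) + (0)
Last nonzero remainder: 14w² + 14w + 98. Dividing through by 14 gives the monic gcd w² + w + 7.

w² + w + 7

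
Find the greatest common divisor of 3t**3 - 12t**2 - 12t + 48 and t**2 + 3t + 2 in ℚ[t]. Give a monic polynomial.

Apply the Euclidean algorithm:
  3t**3 - 12t**2 - 12t + 48 = (3t - 21)(t**2 + 3t + 2) + (45t + 90)
  t**2 + 3t + 2 = ((1/45)t + 1/45)(45t + 90) + (0)
Last nonzero remainder: 45t + 90. Dividing through by 45 gives the monic gcd t + 2.

t + 2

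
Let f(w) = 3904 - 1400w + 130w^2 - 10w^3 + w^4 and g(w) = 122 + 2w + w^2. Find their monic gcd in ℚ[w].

122 + 2w + w^2

Repeated division with remainder:
  w^4 - 10w^3 + 130w^2 - 1400w + 3904 = (w^2 - 12w + 32)(w^2 + 2w + 122) + (0)
The last nonzero remainder w^2 + 2w + 122 is already monic.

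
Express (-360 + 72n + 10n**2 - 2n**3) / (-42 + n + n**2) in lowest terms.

(60 - 2n - 2n**2)/(7 + n)

Apply the Euclidean algorithm:
  -2n**3 + 10n**2 + 72n - 360 = (-2n + 12)(n**2 + n - 42) + (-24n + 144)
  n**2 + n - 42 = (-(1/24)n - 7/24)(-24n + 144) + (0)
Last nonzero remainder: -24n + 144. Dividing through by -24 gives the monic gcd n - 6.
Cancel n - 6 from numerator and denominator to get the reduced form.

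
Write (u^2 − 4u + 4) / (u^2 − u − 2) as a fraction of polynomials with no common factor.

(u − 2)/(u + 1)

By polynomial division,
  u^2 − 4u + 4 = (u^2 − u − 2) + (−3u + 6)
  u^2 − u − 2 = (−(1/3)u − 1/3)(−3u + 6) + (0)
Last nonzero remainder: −3u + 6. Dividing through by −3 gives the monic gcd u − 2.
Cancel u − 2 from numerator and denominator to get the reduced form.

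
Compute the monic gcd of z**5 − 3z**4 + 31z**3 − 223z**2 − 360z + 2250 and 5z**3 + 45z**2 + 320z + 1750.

z**2 + 2z + 50

Euclidean algorithm in ℚ[z]:
  z**5 − 3z**4 + 31z**3 − 223z**2 − 360z + 2250 = ((1/5)z**2 − (12/5)z + 15)(5z**3 + 45z**2 + 320z + 1750) + (−480z**2 − 960z − 24000)
  5z**3 + 45z**2 + 320z + 1750 = (−(1/96)z − 7/96)(−480z**2 − 960z − 24000) + (0)
Last nonzero remainder: −480z**2 − 960z − 24000. Dividing through by −480 gives the monic gcd z**2 + 2z + 50.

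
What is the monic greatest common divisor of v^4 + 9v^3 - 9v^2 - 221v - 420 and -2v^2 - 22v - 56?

v^2 + 11v + 28

Repeated division with remainder:
  v^4 + 9v^3 - 9v^2 - 221v - 420 = (-(1/2)v^2 + v + 15/2)(-2v^2 - 22v - 56) + (0)
Last nonzero remainder: -2v^2 - 22v - 56. Dividing through by -2 gives the monic gcd v^2 + 11v + 28.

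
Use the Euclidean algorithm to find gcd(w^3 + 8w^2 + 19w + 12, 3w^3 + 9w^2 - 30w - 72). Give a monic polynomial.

w + 4

Repeated division with remainder:
  w^3 + 8w^2 + 19w + 12 = (1/3)(3w^3 + 9w^2 - 30w - 72) + (5w^2 + 29w + 36)
  3w^3 + 9w^2 - 30w - 72 = ((3/5)w - 42/25)(5w^2 + 29w + 36) + (-(72/25)w - 288/25)
  5w^2 + 29w + 36 = (-(125/72)w - 25/8)(-(72/25)w - 288/25) + (0)
Last nonzero remainder: -(72/25)w - 288/25. Dividing through by -72/25 gives the monic gcd w + 4.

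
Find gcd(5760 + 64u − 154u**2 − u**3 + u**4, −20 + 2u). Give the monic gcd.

−10 + u

Euclidean algorithm in ℚ[u]:
  u**4 − u**3 − 154u**2 + 64u + 5760 = ((1/2)u**3 + (9/2)u**2 − 32u − 288)(2u − 20) + (0)
Last nonzero remainder: 2u − 20. Dividing through by 2 gives the monic gcd u − 10.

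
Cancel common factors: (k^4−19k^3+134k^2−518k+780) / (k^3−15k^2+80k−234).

(k^2−13k+30)/(k−9)

By polynomial division,
  k^4−19k^3+134k^2−518k+780 = (k−4)(k^3−15k^2+80k−234) + (−6k^2+36k−156)
  k^3−15k^2+80k−234 = (−(1/6)k+3/2)(−6k^2+36k−156) + (0)
Last nonzero remainder: −6k^2+36k−156. Dividing through by −6 gives the monic gcd k^2−6k+26.
Cancel k^2−6k+26 from numerator and denominator to get the reduced form.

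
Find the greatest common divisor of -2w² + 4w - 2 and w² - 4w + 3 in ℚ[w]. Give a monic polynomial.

Euclidean algorithm in ℚ[w]:
  -2w² + 4w - 2 = (-2)(w² - 4w + 3) + (-4w + 4)
  w² - 4w + 3 = (-(1/4)w + 3/4)(-4w + 4) + (0)
Last nonzero remainder: -4w + 4. Dividing through by -4 gives the monic gcd w - 1.

w - 1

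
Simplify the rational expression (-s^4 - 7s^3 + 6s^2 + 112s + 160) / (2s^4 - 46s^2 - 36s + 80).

(-s^2 - s + 20)/(2s^2 - 12s + 10)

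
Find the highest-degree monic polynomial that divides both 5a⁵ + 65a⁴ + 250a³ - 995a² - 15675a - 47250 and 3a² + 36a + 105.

a² + 12a + 35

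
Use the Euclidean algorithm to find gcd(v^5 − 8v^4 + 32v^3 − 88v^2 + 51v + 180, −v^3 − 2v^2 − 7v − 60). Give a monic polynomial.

v^2 − 2v + 15

Repeated division with remainder:
  v^5 − 8v^4 + 32v^3 − 88v^2 + 51v + 180 = (−v^2 + 10v − 45)(−v^3 − 2v^2 − 7v − 60) + (−168v^2 + 336v − 2520)
  −v^3 − 2v^2 − 7v − 60 = ((1/168)v + 1/42)(−168v^2 + 336v − 2520) + (0)
Last nonzero remainder: −168v^2 + 336v − 2520. Dividing through by −168 gives the monic gcd v^2 − 2v + 15.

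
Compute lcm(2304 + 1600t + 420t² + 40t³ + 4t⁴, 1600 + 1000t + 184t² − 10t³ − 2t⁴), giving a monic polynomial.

−57600 − 40000t − 9924t² − 600t³ + 5t⁴ + 10t⁵ + t⁶

By polynomial division,
  4t⁴ + 40t³ + 420t² + 1600t + 2304 = (−2)(−2t⁴ − 10t³ + 184t² + 1000t + 1600) + (20t³ + 788t² + 3600t + 5504)
  −2t⁴ − 10t³ + 184t² + 1000t + 1600 = (−(1/10)t + 86/25)(20t³ + 788t² + 3600t + 5504) + (−(54168/25)t² − (54168/5)t − 433344/25)
  20t³ + 788t² + 3600t + 5504 = (−(125/13542)t − 2150/6771)(−(54168/25)t² − (54168/5)t − 433344/25) + (0)
Last nonzero remainder: −(54168/25)t² − (54168/5)t − 433344/25. Dividing through by −54168/25 gives the monic gcd t² + 5t + 8.
Then lcm(f, g) = f·g / gcd(f, g); expanding and making the result monic gives the answer.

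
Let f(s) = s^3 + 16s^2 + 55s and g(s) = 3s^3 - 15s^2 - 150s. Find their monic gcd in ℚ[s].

Euclidean algorithm in ℚ[s]:
  s^3 + 16s^2 + 55s = (1/3)(3s^3 - 15s^2 - 150s) + (21s^2 + 105s)
  3s^3 - 15s^2 - 150s = ((1/7)s - 10/7)(21s^2 + 105s) + (0)
Last nonzero remainder: 21s^2 + 105s. Dividing through by 21 gives the monic gcd s^2 + 5s.

s^2 + 5s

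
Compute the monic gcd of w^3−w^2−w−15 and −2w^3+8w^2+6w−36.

By polynomial division,
  w^3−w^2−w−15 = (−1/2)(−2w^3+8w^2+6w−36) + (3w^2+2w−33)
  −2w^3+8w^2+6w−36 = (−(2/3)w+28/9)(3w^2+2w−33) + (−(200/9)w+200/3)
  3w^2+2w−33 = (−(27/200)w−99/200)(−(200/9)w+200/3) + (0)
Last nonzero remainder: −(200/9)w+200/3. Dividing through by −200/9 gives the monic gcd w−3.

w−3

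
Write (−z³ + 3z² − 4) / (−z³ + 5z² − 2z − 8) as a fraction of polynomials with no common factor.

(z − 2)/(z − 4)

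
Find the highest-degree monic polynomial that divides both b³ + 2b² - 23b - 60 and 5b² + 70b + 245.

Apply the Euclidean algorithm:
  b³ + 2b² - 23b - 60 = ((1/5)b - 12/5)(5b² + 70b + 245) + (96b + 528)
  5b² + 70b + 245 = ((5/96)b + 85/192)(96b + 528) + (45/4)
  96b + 528 = ((128/15)b + 704/15)(45/4) + (0)
The last nonzero remainder is the constant 45/4, so the polynomials are coprime and gcd = 1.

1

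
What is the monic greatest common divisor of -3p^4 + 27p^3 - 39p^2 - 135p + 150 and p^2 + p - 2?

Repeated division with remainder:
  -3p^4 + 27p^3 - 39p^2 - 135p + 150 = (-3p^2 + 30p - 75)(p^2 + p - 2) + (0)
The last nonzero remainder p^2 + p - 2 is already monic.

p^2 + p - 2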